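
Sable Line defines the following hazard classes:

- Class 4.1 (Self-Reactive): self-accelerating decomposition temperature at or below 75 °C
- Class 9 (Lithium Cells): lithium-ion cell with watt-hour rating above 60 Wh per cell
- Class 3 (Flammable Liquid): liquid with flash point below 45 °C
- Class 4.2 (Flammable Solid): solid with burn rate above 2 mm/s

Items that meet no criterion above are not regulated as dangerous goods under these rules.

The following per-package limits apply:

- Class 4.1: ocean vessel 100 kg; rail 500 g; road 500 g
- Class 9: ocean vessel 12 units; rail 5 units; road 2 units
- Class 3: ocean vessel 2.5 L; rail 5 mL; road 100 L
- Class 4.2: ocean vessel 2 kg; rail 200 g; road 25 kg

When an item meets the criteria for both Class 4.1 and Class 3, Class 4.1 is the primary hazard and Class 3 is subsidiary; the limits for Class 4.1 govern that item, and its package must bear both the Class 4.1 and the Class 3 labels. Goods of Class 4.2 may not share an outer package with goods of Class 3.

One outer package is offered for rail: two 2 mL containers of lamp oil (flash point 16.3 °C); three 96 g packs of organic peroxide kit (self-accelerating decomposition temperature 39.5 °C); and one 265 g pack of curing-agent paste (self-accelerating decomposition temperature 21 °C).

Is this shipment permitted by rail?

No

Flash point 16.3 °C meets the Class 3 criterion (Flammable Liquid), so the lamp oil is Class 3.
Organic peroxide kit: self-accelerating decomposition temperature 39.5 °C ≤ 75 °C → Class 4.1 (Self-Reactive).
The curing-agent paste has self-accelerating decomposition temperature 21 °C, which is ≤ 75 °C, so it is Class 4.1 (Self-Reactive).
Class 3 quantity: two 2 mL containers = 4 mL.
4 mL ≤ 5 mL (rail limit, Class 3) — within limit.
Total Class 4.1: (three 96 g packs = 288 g) + 265 g = 553 g.
553 g exceeds the rail limit of 500 g for Class 4.1.
The segregation rule (Class 4.2 with Class 3) does not apply to Class 3 with Class 4.1.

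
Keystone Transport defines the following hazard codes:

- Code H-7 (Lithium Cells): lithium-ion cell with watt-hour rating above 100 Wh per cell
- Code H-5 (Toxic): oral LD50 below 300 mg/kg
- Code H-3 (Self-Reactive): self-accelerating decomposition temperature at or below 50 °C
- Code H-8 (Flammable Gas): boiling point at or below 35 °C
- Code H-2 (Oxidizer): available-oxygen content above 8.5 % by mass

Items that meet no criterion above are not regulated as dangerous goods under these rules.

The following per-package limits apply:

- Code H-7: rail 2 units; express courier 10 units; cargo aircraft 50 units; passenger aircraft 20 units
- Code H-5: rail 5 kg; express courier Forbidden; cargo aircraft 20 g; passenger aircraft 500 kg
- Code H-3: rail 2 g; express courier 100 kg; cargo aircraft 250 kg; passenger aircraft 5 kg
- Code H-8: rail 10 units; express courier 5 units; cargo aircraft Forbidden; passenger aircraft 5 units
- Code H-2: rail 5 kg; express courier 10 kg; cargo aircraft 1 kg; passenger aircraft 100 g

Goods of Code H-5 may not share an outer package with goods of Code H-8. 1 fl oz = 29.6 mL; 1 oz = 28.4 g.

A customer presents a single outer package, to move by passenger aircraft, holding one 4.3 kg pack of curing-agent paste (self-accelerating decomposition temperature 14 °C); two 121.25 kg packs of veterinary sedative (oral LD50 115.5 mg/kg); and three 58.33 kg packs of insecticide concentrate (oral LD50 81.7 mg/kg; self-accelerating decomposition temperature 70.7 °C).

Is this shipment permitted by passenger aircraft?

Yes

The curing-agent paste has self-accelerating decomposition temperature 14 °C, which is ≤ 50 °C, so it is Code H-3 (Self-Reactive).
The veterinary sedative has oral LD50 115.5 mg/kg, which is < 300 mg/kg, so it is Code H-5 (Toxic).
With oral LD50 81.7 mg/kg (< 300 mg/kg), the insecticide concentrate falls in Code H-5.
Total Code H-5: (two 121.25 kg packs = 242.5 kg) + (three 58.33 kg packs = 174.99 kg) = 417.49 kg.
That is within the Code H-5 passenger aircraft limit of 500 kg.
Code H-3 quantity: 4.3 kg.
4.3 kg ≤ 5 kg (passenger aircraft limit, Code H-3) — within limit.
The segregation rule (Code H-5 with Code H-8) does not apply to Code H-5 with Code H-3.
Every hazard code is within its passenger aircraft limit and no segregation rule is violated.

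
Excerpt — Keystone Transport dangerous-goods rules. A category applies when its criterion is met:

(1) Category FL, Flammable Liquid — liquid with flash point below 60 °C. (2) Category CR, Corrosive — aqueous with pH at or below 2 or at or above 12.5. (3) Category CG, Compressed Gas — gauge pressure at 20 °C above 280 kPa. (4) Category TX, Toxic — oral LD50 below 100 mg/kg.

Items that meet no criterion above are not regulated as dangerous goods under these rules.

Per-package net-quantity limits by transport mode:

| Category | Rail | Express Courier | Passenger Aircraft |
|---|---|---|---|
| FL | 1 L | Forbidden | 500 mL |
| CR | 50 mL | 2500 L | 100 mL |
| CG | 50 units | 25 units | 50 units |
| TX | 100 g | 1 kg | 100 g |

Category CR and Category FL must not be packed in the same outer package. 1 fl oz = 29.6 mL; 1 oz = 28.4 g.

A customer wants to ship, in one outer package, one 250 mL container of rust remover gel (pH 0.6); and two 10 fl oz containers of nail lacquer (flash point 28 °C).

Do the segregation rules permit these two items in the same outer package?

pH 0.6 meets the Category CR criterion (Corrosive), so the rust remover gel is Category CR.
The nail lacquer has flash point 28 °C, which is < 60 °C, so it is Category FL (Flammable Liquid).
Category CR and Category FL may not share an outer package.

No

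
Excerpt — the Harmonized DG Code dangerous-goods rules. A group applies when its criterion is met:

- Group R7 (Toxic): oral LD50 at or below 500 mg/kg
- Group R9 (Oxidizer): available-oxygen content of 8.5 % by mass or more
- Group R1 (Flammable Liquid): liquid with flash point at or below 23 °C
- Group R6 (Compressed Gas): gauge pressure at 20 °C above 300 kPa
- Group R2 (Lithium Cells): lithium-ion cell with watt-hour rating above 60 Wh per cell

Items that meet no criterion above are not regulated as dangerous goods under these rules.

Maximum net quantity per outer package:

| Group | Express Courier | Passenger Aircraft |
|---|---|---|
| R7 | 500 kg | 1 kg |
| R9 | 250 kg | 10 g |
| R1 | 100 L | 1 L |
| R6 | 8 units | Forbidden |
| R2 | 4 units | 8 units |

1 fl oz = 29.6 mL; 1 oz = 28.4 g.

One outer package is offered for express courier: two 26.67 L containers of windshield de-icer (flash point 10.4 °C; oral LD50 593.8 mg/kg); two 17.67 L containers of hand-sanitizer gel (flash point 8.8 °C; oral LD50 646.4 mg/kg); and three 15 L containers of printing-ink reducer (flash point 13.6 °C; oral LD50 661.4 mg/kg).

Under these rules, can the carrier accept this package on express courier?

No

Windshield de-icer: flash point 10.4 °C ≤ 23 °C → Group R1 (Flammable Liquid).
Hand-sanitizer gel: flash point 8.8 °C ≤ 23 °C → Group R1 (Flammable Liquid).
Printing-ink reducer: flash point 13.6 °C ≤ 23 °C → Group R1 (Flammable Liquid).
Group R1 net quantity: (two 26.67 L containers = 53.34 L) + (two 17.67 L containers = 35.34 L) + (three 15 L containers = 45 L) = 133.68 L.
133.68 L exceeds the express courier limit of 100 L for Group R1.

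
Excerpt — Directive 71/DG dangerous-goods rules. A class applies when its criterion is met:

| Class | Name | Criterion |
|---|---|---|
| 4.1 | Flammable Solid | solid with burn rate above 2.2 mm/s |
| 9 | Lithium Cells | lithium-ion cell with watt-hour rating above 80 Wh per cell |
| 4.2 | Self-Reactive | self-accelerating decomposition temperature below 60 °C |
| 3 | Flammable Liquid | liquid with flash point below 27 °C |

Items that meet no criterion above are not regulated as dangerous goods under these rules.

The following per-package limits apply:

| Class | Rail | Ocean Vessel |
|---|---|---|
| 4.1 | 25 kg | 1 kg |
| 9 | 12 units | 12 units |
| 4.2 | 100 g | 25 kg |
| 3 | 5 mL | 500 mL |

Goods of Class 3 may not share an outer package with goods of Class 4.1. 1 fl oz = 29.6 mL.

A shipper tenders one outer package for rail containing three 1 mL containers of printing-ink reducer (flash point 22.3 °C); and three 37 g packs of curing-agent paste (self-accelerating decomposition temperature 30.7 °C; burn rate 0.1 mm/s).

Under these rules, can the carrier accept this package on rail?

No

Flash point 22.3 °C meets the Class 3 criterion (Flammable Liquid), so the printing-ink reducer is Class 3.
With self-accelerating decomposition temperature 30.7 °C (< 60 °C), the curing-agent paste falls in Class 4.2.
Class 3 quantity: three 1 mL containers = 3 mL.
3 mL is within the rail limit of 5 mL for Class 3.
Class 4.2 quantity: three 37 g packs = 111 g.
111 g exceeds the rail limit of 100 g for Class 4.2.
The segregation rule (Class 3 with Class 4.1) does not apply to Class 3 with Class 4.2.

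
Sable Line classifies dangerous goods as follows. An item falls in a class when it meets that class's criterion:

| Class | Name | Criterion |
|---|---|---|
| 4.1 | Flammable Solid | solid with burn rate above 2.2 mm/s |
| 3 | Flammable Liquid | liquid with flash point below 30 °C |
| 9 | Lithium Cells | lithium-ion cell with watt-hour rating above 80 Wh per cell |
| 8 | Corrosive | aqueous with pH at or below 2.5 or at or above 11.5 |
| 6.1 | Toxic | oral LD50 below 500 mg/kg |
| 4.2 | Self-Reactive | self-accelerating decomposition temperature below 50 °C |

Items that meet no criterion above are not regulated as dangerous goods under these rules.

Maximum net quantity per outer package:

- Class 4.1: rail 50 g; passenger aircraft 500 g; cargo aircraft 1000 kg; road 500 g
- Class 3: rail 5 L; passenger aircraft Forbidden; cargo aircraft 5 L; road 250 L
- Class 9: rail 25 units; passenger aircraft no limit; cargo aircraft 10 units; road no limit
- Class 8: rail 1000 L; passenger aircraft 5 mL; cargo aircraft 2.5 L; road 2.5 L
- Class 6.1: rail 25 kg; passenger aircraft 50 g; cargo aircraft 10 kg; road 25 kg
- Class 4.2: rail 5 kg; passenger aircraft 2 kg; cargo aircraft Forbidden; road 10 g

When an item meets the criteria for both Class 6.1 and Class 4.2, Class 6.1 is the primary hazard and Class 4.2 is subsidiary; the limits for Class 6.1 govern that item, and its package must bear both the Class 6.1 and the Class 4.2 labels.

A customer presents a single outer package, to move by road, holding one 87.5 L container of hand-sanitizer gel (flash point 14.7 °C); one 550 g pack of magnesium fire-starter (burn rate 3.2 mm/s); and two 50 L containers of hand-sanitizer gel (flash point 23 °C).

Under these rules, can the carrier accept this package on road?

The hand-sanitizer gel has flash point 14.7 °C, which is < 30 °C, so it is Class 3 (Flammable Liquid).
Burn rate 3.2 mm/s meets the Class 4.1 criterion (Flammable Solid), so the magnesium fire-starter is Class 4.1.
With flash point 23 °C (< 30 °C), the hand-sanitizer gel falls in Class 3.
Total Class 3: 87.5 L + (two 50 L containers = 100 L) = 187.5 L.
187.5 L ≤ 250 L (road limit, Class 3) — within limit.
Class 4.1 quantity: 550 g.
550 g exceeds the road limit of 500 g for Class 4.1.

No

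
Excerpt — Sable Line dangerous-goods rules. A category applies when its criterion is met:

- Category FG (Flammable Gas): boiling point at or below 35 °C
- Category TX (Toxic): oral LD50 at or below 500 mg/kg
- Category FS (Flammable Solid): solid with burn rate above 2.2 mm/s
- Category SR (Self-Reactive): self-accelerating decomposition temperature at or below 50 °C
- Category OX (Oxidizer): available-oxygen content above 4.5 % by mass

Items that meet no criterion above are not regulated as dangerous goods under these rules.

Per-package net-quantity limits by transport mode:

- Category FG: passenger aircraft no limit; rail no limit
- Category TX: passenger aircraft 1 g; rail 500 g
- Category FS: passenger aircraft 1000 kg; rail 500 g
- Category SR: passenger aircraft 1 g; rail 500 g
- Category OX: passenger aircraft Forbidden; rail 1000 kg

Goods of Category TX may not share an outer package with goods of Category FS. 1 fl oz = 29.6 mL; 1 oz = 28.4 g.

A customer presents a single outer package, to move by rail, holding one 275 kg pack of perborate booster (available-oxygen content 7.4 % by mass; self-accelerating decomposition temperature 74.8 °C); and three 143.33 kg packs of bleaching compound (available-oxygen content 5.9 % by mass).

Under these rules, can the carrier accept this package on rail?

Perborate booster: available-oxygen content 7.4 % by mass > 4.5 % by mass → Category OX (Oxidizer).
Bleaching compound: available-oxygen content 5.9 % by mass > 4.5 % by mass → Category OX (Oxidizer).
Total Category OX: 275 kg + (three 143.33 kg packs = 429.99 kg) = 704.99 kg.
704.99 kg is within the rail limit of 1000 kg for Category OX.

Yes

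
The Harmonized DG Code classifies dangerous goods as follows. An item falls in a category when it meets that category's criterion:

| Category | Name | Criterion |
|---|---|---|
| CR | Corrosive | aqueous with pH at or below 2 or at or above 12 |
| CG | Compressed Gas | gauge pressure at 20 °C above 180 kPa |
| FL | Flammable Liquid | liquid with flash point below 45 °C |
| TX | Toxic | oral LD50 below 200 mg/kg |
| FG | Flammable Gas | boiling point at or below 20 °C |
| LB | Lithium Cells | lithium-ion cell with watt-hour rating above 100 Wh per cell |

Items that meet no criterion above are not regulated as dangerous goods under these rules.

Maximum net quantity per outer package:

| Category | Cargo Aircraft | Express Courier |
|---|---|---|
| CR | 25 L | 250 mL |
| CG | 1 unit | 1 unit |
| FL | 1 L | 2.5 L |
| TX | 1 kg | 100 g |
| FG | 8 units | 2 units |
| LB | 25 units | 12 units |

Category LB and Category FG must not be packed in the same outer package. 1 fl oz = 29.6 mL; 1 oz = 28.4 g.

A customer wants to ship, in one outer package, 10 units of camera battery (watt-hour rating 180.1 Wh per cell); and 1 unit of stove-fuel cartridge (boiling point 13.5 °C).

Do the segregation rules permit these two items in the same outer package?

Camera battery: watt-hour rating 180.1 Wh per cell > 100 Wh per cell → Category LB (Lithium Cells).
Stove-fuel cartridge: boiling point 13.5 °C ≤ 20 °C → Category FG (Flammable Gas).
Category LB and Category FG may not share an outer package.

No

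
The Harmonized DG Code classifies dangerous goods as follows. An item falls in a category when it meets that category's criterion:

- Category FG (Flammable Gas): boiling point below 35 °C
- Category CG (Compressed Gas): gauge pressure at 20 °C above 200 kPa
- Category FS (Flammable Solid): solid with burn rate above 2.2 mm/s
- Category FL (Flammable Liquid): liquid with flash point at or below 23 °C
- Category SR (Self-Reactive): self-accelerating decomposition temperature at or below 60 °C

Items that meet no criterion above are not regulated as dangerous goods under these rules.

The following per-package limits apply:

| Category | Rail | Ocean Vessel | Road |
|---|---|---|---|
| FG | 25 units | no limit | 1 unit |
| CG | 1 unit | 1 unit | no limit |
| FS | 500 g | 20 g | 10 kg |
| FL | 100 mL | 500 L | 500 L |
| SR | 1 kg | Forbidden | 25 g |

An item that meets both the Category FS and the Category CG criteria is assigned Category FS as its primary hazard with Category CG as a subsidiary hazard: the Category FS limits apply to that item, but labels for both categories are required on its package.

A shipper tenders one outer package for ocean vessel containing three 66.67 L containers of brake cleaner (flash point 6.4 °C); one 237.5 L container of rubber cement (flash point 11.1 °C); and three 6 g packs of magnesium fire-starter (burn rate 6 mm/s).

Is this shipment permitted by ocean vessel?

Yes

The brake cleaner has flash point 6.4 °C, which is ≤ 23 °C, so it is Category FL (Flammable Liquid).
The rubber cement has flash point 11.1 °C, which is ≤ 23 °C, so it is Category FL (Flammable Liquid).
The magnesium fire-starter has burn rate 6 mm/s, which is > 2.2 mm/s, so it is Category FS (Flammable Solid).
Category FL net quantity: (three 66.67 L containers = 200.01 L) + 237.5 L = 437.51 L.
That is within the Category FL ocean vessel limit of 500 L.
Category FS quantity: three 6 g packs = 18 g.
That is within the Category FS ocean vessel limit of 20 g.
Every hazard category is within its ocean vessel limit and no segregation rule is violated.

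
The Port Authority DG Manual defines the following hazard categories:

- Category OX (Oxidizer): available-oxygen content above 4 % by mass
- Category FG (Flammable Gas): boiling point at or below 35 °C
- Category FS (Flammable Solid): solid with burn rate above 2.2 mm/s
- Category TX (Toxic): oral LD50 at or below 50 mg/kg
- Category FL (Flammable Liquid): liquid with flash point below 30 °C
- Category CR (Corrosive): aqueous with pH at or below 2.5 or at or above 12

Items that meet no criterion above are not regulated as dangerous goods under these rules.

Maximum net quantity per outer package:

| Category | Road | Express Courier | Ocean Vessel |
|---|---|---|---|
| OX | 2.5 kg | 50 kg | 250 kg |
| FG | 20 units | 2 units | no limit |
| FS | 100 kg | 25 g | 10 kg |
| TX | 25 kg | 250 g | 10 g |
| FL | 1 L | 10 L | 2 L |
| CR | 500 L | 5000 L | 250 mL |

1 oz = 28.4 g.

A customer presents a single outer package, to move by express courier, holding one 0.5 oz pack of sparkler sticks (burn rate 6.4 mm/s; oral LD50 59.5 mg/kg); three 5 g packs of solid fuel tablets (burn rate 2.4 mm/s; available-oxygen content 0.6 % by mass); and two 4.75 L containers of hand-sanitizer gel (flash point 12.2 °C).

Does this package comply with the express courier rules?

Burn rate 6.4 mm/s meets the Category FS criterion (Flammable Solid), so the sparkler sticks are Category FS.
The solid fuel tablets have burn rate 2.4 mm/s, which is > 2.2 mm/s, so they are Category FS (Flammable Solid).
Hand-sanitizer gel: flash point 12.2 °C < 30 °C → Category FL (Flammable Liquid).
Total Category FS: (one 0.5 oz pack = 14.2 g) + (three 5 g packs = 15 g) = 29.2 g.
29.2 g > 25 g (express courier limit, Category FS) — over the limit.
Category FL quantity: two 4.75 L containers = 9.5 L.
That is within the Category FL express courier limit of 10 L.

No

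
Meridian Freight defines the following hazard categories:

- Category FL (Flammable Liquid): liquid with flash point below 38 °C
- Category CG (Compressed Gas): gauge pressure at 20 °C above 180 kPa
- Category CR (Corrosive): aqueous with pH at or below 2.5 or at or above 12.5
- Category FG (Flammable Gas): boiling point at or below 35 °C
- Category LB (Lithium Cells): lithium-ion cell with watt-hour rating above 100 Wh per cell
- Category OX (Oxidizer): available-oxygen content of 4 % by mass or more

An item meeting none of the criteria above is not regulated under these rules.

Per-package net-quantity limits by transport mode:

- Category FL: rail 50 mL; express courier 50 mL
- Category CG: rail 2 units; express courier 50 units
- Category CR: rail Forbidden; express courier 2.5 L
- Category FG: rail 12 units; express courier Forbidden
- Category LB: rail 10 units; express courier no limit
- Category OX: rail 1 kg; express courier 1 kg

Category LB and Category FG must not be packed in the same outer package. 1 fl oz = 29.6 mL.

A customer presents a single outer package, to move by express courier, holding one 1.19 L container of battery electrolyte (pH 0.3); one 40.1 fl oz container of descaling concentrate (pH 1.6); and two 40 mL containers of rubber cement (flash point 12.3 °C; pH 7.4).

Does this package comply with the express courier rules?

The battery electrolyte has pH 0.3, which is ≤ 2.5, so it is Category CR (Corrosive).
With pH 1.6 (≤ 2.5), the descaling concentrate falls in Category CR.
With flash point 12.3 °C (< 38 °C), the rubber cement falls in Category FL.
Category CR net quantity: 1.19 L + (one 40.1 fl oz container = 1186.96 mL) = 2376.96 mL.
2376.96 mL is within the express courier limit of 2.5 L for Category CR.
Category FL quantity: two 40 mL containers = 80 mL.
That exceeds the Category FL express courier limit of 50 mL.
The segregation rule (Category LB with Category FG) does not apply to Category CR with Category FL.

No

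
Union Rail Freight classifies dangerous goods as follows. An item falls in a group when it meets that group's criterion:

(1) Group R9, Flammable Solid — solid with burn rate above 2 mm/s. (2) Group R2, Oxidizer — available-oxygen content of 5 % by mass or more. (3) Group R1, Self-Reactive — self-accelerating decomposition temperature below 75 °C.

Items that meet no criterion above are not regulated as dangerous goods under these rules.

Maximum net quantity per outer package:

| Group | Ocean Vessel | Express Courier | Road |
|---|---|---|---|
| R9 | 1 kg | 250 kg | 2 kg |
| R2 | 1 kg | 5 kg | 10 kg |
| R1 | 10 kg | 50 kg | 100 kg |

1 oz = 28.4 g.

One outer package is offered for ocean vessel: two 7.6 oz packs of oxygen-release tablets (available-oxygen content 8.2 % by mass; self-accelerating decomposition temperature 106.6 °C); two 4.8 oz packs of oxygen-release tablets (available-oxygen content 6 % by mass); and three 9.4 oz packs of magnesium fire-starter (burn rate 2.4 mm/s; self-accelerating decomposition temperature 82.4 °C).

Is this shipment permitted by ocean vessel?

Yes

With available-oxygen content 8.2 % by mass (≥ 5 % by mass), the oxygen-release tablets fall in Group R2.
With available-oxygen content 6 % by mass (≥ 5 % by mass), the oxygen-release tablets fall in Group R2.
The magnesium fire-starter has burn rate 2.4 mm/s, which is > 2 mm/s, so it is Group R9 (Flammable Solid).
Total Group R2: (two 7.6 oz packs = 431.68 g) + (two 4.8 oz packs = 272.64 g) = 704.32 g.
704.32 g ≤ 1 kg (ocean vessel limit, Group R2) — within limit.
Group R9 quantity: three 9.4 oz packs = 800.88 g.
800.88 g is within the ocean vessel limit of 1 kg for Group R9.
Every hazard group is within its ocean vessel limit and no segregation rule is violated.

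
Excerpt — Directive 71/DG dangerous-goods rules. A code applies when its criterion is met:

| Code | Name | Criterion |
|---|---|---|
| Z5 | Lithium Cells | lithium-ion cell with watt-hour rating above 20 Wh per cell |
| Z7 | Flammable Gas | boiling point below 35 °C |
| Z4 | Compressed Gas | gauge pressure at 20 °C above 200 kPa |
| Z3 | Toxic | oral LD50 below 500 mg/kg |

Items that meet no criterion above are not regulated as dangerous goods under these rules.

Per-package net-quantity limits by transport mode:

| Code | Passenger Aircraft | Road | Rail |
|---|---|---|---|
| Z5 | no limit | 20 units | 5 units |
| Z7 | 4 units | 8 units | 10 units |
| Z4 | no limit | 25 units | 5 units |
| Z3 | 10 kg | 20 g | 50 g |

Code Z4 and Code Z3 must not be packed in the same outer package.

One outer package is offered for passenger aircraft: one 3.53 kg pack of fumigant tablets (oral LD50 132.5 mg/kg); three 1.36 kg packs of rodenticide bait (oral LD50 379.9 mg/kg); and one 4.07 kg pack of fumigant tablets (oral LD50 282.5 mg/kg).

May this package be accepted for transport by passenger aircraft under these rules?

No

Fumigant tablets: oral LD50 132.5 mg/kg < 500 mg/kg → Code Z3 (Toxic).
Rodenticide bait: oral LD50 379.9 mg/kg < 500 mg/kg → Code Z3 (Toxic).
Fumigant tablets: oral LD50 282.5 mg/kg < 500 mg/kg → Code Z3 (Toxic).
Total Code Z3: 3.53 kg + (three 1.36 kg packs = 4.08 kg) + 4.07 kg = 11.68 kg.
11.68 kg exceeds the passenger aircraft limit of 10 kg for Code Z3.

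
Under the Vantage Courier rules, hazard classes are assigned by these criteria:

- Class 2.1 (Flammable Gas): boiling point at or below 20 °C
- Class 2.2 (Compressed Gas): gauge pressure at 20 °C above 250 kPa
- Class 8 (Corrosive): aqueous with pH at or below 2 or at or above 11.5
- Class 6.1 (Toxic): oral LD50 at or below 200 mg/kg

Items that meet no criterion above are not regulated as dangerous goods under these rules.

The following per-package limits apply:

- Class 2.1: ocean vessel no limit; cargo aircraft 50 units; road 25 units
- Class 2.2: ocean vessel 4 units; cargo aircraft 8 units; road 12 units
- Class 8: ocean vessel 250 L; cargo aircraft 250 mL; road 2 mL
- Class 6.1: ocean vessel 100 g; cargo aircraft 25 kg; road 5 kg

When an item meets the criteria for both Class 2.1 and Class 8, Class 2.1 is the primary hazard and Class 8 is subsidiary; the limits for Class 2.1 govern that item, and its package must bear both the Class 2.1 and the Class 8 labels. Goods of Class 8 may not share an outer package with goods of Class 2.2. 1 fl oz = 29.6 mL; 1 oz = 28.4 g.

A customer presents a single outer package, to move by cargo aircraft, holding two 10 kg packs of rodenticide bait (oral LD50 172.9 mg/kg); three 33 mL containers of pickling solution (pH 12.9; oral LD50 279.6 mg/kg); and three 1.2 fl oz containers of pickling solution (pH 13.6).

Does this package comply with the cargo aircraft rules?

The rodenticide bait has oral LD50 172.9 mg/kg, which is ≤ 200 mg/kg, so it is Class 6.1 (Toxic).
Pickling solution: pH 12.9 ≥ 11.5 → Class 8 (Corrosive).
The pickling solution has pH 13.6, which is ≥ 11.5, so it is Class 8 (Corrosive).
Class 8 net quantity: (three 33 mL containers = 99 mL) + (three 1.2 fl oz containers = 106.56 mL) = 205.56 mL.
That is within the Class 8 cargo aircraft limit of 250 mL.
Class 6.1 quantity: two 10 kg packs = 20 kg.
20 kg is within the cargo aircraft limit of 25 kg for Class 6.1.
The segregation rule (Class 8 with Class 2.2) does not apply to Class 8 with Class 6.1.
Every hazard class is within its cargo aircraft limit and no segregation rule is violated.

Yes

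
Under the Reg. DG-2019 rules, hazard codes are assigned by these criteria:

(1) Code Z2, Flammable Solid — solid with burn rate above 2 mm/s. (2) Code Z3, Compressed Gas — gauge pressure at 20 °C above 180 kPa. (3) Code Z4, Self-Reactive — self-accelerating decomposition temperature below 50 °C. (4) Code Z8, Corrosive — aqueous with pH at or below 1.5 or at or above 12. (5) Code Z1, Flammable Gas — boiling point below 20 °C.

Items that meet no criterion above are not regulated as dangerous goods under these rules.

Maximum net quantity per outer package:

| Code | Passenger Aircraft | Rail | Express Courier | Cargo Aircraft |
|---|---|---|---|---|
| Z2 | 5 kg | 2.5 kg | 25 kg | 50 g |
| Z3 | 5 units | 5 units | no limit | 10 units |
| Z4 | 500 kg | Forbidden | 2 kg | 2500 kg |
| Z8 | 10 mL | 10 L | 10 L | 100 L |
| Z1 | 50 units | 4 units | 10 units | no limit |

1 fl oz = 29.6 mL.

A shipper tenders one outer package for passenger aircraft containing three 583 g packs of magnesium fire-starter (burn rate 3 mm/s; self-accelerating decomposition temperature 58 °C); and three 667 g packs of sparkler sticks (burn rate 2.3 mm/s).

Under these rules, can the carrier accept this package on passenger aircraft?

The magnesium fire-starter has burn rate 3 mm/s, which is > 2 mm/s, so it is Code Z2 (Flammable Solid).
Sparkler sticks: burn rate 2.3 mm/s > 2 mm/s → Code Z2 (Flammable Solid).
Total Code Z2: (three 583 g packs = 1.749 kg) + (three 667 g packs = 2.001 kg) = 3.75 kg.
That is within the Code Z2 passenger aircraft limit of 5 kg.

Yes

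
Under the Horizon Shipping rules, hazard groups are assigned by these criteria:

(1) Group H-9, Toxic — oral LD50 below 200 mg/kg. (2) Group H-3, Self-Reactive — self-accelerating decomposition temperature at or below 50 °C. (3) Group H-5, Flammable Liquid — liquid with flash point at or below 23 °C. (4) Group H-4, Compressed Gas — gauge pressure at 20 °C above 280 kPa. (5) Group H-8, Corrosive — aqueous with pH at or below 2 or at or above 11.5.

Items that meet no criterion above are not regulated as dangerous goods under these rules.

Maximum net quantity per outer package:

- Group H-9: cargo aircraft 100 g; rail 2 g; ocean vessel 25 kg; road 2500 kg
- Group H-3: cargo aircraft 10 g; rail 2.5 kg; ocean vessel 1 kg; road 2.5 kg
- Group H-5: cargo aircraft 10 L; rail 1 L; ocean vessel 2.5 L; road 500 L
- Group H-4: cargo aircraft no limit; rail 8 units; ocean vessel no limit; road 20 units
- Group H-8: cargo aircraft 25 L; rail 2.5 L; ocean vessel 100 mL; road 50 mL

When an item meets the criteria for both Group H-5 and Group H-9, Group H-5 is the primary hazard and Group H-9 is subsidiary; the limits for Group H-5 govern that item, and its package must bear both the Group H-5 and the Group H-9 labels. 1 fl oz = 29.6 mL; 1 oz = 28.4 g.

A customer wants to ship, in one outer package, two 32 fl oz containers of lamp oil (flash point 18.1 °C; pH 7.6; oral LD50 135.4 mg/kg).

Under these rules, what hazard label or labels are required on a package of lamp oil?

The lamp oil has flash point 18.1 °C, which is ≤ 23 °C, so it is Group H-5 (Flammable Liquid).
With oral LD50 135.4 mg/kg (< 200 mg/kg), the lamp oil falls in Group H-9.
By the precedence rule Group H-5 is primary and Group H-9 is subsidiary, and that rule requires both labels on the package.

Group H-5 and H-9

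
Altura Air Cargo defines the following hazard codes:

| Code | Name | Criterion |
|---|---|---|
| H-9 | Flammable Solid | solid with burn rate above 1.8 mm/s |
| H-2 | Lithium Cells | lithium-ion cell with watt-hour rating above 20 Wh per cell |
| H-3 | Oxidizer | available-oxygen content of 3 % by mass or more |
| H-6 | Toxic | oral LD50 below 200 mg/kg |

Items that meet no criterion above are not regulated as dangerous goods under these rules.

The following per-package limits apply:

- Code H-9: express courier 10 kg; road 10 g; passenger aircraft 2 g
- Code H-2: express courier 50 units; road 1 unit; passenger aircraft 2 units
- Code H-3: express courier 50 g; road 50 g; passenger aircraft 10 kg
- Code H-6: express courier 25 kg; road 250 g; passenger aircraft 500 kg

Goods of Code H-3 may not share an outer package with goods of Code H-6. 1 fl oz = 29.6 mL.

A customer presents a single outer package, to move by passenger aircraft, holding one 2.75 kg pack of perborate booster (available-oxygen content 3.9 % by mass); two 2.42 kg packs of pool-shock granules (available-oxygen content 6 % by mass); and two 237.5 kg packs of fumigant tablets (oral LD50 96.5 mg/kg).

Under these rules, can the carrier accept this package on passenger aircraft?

No

With available-oxygen content 3.9 % by mass (≥ 3 % by mass), the perborate booster falls in Code H-3.
Available-oxygen content 6 % by mass meets the Code H-3 criterion (Oxidizer), so the pool-shock granules are Code H-3.
Fumigant tablets: oral LD50 96.5 mg/kg < 200 mg/kg → Code H-6 (Toxic).
Total Code H-3: 2.75 kg + (two 2.42 kg packs = 4.84 kg) = 7.59 kg.
7.59 kg ≤ 10 kg (passenger aircraft limit, Code H-3) — within limit.
Code H-6 quantity: two 237.5 kg packs = 475 kg.
475 kg ≤ 500 kg (passenger aircraft limit, Code H-6) — within limit.
Code H-3 and Code H-6 may not share an outer package.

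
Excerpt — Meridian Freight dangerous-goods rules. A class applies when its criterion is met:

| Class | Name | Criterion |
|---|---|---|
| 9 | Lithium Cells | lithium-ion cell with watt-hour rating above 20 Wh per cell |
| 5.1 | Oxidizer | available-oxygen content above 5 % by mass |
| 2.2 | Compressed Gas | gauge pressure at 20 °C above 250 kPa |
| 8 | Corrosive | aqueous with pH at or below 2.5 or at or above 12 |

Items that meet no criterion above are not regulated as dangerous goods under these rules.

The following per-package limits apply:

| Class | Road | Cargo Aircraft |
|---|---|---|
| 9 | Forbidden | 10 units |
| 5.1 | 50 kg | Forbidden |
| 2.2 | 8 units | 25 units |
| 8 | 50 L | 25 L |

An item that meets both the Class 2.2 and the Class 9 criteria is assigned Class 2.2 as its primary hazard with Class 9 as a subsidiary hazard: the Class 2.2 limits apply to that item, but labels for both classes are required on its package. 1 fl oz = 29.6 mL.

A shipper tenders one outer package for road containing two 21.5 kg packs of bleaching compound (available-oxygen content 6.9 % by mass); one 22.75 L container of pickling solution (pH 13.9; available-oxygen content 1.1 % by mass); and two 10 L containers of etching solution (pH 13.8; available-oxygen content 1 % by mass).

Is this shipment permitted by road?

The bleaching compound has available-oxygen content 6.9 % by mass, which is > 5 % by mass, so it is Class 5.1 (Oxidizer).
With pH 13.9 (≥ 12), the pickling solution falls in Class 8.
Etching solution: pH 13.8 ≥ 12 → Class 8 (Corrosive).
Total Class 8: 22.75 L + (two 10 L containers = 20 L) = 42.75 L.
42.75 L ≤ 50 L (road limit, Class 8) — within limit.
Class 5.1 quantity: two 21.5 kg packs = 43 kg.
That is within the Class 5.1 road limit of 50 kg.
Every hazard class is within its road limit and no segregation rule is violated.

Yes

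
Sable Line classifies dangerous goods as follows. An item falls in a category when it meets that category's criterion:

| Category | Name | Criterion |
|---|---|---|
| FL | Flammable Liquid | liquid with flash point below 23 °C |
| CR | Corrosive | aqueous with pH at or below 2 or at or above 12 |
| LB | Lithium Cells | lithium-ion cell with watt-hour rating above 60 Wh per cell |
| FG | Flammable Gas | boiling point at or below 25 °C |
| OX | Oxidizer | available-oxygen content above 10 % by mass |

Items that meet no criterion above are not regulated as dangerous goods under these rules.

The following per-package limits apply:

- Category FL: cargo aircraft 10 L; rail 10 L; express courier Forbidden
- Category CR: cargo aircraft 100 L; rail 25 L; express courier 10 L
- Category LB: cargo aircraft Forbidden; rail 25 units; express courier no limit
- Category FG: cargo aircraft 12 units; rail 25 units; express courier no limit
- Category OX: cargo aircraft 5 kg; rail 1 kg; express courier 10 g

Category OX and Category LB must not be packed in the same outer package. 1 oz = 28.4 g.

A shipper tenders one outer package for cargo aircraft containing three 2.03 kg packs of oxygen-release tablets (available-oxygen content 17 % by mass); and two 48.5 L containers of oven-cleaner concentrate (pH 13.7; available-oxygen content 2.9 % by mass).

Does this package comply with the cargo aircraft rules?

No

The oxygen-release tablets have available-oxygen content 17 % by mass, which is > 10 % by mass, so they are Category OX (Oxidizer).
pH 13.7 meets the Category CR criterion (Corrosive), so the oven-cleaner concentrate is Category CR.
Category OX quantity: three 2.03 kg packs = 6.09 kg.
That exceeds the Category OX cargo aircraft limit of 5 kg.
Category CR quantity: two 48.5 L containers = 97 L.
97 L ≤ 100 L (cargo aircraft limit, Category CR) — within limit.
The segregation rule (Category OX with Category LB) does not apply to Category OX with Category CR.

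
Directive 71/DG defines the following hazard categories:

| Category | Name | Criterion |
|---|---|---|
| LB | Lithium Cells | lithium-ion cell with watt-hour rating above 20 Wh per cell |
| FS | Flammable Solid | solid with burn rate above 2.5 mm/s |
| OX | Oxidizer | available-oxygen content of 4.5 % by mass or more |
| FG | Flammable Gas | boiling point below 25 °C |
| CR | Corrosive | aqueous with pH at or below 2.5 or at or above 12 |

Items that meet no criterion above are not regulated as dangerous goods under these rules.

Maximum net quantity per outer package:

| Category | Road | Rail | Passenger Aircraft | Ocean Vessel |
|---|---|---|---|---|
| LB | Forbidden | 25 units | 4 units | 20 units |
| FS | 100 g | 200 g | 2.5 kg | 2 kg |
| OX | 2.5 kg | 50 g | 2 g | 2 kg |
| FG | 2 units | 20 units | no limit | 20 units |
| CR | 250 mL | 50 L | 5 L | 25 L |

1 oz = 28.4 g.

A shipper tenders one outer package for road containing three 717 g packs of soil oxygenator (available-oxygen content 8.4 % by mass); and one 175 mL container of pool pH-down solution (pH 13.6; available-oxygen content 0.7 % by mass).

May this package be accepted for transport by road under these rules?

Yes

The soil oxygenator has available-oxygen content 8.4 % by mass, which is ≥ 4.5 % by mass, so it is Category OX (Oxidizer).
pH 13.6 meets the Category CR criterion (Corrosive), so the pool pH-down solution is Category CR.
Category OX quantity: three 717 g packs = 2.151 kg.
2.151 kg is within the road limit of 2.5 kg for Category OX.
Category CR quantity: 175 mL.
That is within the Category CR road limit of 250 mL.
Every hazard category is within its road limit and no segregation rule is violated.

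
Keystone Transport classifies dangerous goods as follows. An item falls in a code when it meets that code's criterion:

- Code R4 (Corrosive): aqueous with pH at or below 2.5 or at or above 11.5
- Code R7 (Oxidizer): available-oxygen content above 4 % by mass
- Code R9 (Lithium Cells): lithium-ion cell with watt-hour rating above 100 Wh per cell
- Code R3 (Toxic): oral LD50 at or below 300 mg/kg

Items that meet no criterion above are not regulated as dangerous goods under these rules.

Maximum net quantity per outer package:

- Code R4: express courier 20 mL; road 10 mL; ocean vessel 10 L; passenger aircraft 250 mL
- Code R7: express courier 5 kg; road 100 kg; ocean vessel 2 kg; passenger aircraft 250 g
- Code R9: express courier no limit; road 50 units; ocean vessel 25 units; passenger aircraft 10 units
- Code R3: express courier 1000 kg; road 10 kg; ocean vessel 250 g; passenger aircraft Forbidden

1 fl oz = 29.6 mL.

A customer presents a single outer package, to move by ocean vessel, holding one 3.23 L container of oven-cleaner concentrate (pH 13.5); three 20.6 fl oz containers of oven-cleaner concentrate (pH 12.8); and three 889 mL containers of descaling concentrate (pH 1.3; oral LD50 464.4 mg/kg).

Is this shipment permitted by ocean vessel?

pH 13.5 meets the Code R4 criterion (Corrosive), so the oven-cleaner concentrate is Code R4.
Oven-cleaner concentrate: pH 12.8 ≥ 11.5 → Code R4 (Corrosive).
The descaling concentrate has pH 1.3, which is ≤ 2.5, so it is Code R4 (Corrosive).
Code R4 net quantity: 3.23 L + (three 20.6 fl oz containers = 1829.28 mL) + (three 889 mL containers = 2.667 L) = 7726.28 mL.
7726.28 mL is within the ocean vessel limit of 10 L for Code R4.

Yes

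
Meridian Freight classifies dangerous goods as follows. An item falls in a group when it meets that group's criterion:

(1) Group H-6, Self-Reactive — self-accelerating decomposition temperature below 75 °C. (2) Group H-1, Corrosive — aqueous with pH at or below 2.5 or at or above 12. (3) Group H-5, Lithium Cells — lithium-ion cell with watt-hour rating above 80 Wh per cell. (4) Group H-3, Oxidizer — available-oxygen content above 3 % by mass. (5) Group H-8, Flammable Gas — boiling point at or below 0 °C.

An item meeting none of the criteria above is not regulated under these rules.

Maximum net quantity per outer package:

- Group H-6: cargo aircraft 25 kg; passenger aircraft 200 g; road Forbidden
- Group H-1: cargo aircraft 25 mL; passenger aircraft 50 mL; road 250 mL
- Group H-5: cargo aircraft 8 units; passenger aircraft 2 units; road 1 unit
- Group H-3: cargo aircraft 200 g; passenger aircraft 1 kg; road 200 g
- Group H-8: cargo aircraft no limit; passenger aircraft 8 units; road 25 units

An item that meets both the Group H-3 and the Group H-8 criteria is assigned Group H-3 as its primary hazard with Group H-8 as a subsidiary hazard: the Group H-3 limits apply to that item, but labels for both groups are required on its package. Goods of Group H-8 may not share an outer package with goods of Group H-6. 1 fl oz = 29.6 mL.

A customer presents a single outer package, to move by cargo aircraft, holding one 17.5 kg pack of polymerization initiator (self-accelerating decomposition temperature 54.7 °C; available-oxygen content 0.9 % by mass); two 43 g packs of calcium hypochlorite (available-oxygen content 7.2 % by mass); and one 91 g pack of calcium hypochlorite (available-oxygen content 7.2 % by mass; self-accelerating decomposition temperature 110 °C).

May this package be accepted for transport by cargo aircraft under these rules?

Yes

With self-accelerating decomposition temperature 54.7 °C (< 75 °C), the polymerization initiator falls in Group H-6.
Calcium hypochlorite: available-oxygen content 7.2 % by mass > 3 % by mass → Group H-3 (Oxidizer).
Available-oxygen content 7.2 % by mass meets the Group H-3 criterion (Oxidizer), so the calcium hypochlorite is Group H-3.
Total Group H-3: (two 43 g packs = 86 g) + 91 g = 177 g.
That is within the Group H-3 cargo aircraft limit of 200 g.
Group H-6 quantity: 17.5 kg.
17.5 kg ≤ 25 kg (cargo aircraft limit, Group H-6) — within limit.
The segregation rule (Group H-8 with Group H-6) does not apply to Group H-3 with Group H-6.
Every hazard group is within its cargo aircraft limit and no segregation rule is violated.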